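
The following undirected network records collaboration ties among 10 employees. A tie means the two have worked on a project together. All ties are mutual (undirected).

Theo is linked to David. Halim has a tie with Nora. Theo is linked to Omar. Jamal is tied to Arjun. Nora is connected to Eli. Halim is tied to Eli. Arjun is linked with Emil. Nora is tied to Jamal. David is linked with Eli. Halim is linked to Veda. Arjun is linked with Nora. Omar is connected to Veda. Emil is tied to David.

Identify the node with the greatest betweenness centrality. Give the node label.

Unnormalized betweenness of each node: Arjun:23/6, David:29/3, Eli:35/6, Emil:7/2, Halim:49/6, Jamal:0, Nora:28/3, Omar:7/3, Theo:23/6, Veda:9/2.
David has the largest value, 29/3, making it the main broker — the node through which the most shortest paths run.

David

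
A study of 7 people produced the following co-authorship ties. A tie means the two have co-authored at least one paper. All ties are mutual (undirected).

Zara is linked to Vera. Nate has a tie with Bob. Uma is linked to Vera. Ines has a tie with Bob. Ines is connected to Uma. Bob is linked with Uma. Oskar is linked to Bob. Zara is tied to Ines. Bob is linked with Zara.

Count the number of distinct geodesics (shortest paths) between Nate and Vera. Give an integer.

The shortest distance is 3. The length-3 paths are: Nate–Bob–Zara–Vera; Nate–Bob–Uma–Vera.
That gives 2 distinct shortest paths.

2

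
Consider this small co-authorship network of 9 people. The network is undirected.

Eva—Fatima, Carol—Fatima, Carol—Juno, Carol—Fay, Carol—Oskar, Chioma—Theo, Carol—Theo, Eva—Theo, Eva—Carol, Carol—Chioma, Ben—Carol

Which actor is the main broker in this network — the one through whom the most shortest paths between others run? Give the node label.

Carol

Unnormalized betweenness of each node: Ben:0, Carol:24, Chioma:0, Eva:1/2, Fatima:0, Fay:0, Juno:0, Oskar:0, Theo:1/2.
Carol has the largest value, 24, making it the main broker — the node through which the most shortest paths run.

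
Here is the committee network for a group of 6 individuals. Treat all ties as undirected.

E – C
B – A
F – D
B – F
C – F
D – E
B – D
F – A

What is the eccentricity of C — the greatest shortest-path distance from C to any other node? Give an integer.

2

Distances from C: A:2, B:2, D:2, E:1, F:1.
The largest is 2 (to D, B, and A), so the eccentricity of C is 2.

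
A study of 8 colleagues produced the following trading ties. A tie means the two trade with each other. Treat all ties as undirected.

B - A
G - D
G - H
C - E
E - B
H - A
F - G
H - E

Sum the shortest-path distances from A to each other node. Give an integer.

15

Distances from A: B:1, C:3, D:3, E:2, F:3, G:2, H:1.
Sum = 1 + 3 + 3 + 2 + 3 + 2 + 1 = 15.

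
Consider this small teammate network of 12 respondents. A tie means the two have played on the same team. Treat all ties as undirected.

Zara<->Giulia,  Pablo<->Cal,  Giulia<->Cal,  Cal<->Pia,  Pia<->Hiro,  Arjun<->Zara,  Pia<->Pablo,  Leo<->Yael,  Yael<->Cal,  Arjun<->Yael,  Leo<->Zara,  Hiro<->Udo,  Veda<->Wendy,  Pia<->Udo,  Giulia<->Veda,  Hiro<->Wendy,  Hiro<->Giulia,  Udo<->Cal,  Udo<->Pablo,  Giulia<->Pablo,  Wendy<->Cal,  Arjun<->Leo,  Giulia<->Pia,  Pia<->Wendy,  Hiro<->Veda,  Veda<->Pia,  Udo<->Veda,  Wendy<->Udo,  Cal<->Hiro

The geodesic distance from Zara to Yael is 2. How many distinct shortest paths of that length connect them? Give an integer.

2

The shortest distance is 2. The length-2 paths are: Zara–Arjun–Yael; Zara–Leo–Yael.
That gives 2 distinct shortest paths.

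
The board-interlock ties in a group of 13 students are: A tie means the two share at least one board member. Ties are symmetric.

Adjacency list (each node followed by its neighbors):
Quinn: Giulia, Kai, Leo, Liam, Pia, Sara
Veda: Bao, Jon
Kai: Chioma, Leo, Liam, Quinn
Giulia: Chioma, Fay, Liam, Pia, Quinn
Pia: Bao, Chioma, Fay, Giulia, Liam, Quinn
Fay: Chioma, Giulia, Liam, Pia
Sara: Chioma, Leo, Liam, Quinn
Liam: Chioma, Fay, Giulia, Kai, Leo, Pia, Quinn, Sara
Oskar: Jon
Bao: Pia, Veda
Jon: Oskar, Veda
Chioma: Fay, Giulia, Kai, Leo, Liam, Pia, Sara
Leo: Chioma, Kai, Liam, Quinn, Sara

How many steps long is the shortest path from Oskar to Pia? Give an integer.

One shortest route is Oskar – Jon – Veda – Bao – Pia, which uses 4 edges, and at distance 3 from Oskar we only reach {Bao}, which does not include Pia. So d(Oskar,Pia) = 4.

4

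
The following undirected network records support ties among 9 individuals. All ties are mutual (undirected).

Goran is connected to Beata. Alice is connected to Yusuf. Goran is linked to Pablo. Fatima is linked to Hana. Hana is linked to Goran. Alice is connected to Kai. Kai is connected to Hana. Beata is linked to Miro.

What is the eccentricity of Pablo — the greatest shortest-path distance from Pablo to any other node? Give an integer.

Distances from Pablo: Alice:4, Beata:2, Fatima:3, Goran:1, Hana:2, Kai:3, Miro:3, Yusuf:5.
The largest is 5 (to Yusuf), so the eccentricity of Pablo is 5.

5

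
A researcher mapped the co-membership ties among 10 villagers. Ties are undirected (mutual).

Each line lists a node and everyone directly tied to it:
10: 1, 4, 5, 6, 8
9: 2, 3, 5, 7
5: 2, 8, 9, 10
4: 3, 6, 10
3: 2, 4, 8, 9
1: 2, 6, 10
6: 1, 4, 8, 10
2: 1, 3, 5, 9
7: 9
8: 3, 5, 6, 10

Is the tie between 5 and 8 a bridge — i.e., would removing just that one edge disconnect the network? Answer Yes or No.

No

Even without that edge, 5 still reaches 8 via 5 – 10 – 8, so the network stays connected. Not a bridge.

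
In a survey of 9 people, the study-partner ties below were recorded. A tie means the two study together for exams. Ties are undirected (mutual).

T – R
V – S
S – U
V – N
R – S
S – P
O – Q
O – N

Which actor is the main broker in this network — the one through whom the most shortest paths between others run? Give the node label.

S

Unnormalized betweenness of each node: N:12, O:7, P:0, Q:0, R:7, S:21, T:0, U:0, V:15.
S has the largest value, 21, making it the main broker — the node through which the most shortest paths run.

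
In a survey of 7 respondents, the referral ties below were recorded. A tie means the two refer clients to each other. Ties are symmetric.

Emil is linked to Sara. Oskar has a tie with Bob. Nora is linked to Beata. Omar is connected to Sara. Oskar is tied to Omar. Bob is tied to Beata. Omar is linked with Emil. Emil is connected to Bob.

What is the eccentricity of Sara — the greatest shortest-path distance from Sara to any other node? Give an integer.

4

Distances from Sara: Beata:3, Bob:2, Emil:1, Nora:4, Omar:1, Oskar:2.
The largest is 4 (to Nora), so the eccentricity of Sara is 4.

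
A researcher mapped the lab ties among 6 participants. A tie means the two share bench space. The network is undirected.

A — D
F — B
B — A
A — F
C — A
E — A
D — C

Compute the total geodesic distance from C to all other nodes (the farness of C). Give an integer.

Distances from C: A:1, B:2, D:1, E:2, F:2.
Sum = 1 + 2 + 1 + 2 + 2 = 8.

8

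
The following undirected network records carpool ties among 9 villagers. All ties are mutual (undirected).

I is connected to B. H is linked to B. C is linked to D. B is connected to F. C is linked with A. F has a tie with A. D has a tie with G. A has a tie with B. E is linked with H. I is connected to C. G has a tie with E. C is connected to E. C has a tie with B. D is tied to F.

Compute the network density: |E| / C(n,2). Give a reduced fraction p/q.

There are 14 edges and 9 nodes, so the maximum possible is C(9,2) = 36.
Density = 14/36 = 7/18.

7/18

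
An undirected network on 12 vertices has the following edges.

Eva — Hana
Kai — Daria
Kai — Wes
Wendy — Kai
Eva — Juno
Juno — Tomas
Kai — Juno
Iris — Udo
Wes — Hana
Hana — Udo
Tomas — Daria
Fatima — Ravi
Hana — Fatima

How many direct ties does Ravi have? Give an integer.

Ravi is directly tied to Fatima. That is 1 neighbor, so the degree of Ravi is 1.

1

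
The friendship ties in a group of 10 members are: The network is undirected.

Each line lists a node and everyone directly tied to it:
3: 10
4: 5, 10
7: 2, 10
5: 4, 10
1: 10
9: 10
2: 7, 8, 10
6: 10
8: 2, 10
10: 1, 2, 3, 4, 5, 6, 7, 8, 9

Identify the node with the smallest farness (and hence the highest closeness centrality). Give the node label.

10

Farness (sum of distances to all others) for each node — 1:17, 2:15, 3:17, 4:16, 5:16, 6:17, 7:16, 8:16, 9:17, 10:9.
The smallest farness is 9, for 10, so 10 has the highest closeness.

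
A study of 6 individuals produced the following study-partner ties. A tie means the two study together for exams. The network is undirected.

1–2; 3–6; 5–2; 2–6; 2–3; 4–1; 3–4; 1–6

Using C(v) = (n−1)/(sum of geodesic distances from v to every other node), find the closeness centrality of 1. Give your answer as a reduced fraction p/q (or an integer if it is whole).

5/7

Distances from 1: 2:1, 3:2, 4:1, 5:2, 6:1. Sum = 7.
n = 6, so closeness = 5/7.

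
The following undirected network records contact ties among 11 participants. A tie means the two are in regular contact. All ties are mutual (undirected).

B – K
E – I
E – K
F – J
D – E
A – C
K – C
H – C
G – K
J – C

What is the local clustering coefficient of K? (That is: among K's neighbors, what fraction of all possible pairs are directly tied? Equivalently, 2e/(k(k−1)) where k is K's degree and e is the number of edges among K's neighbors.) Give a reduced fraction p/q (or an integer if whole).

0

K's neighbors: B, C, E, and G (k = 4).
Possible neighbor pairs: C(4,2) = 6. Edges among them: none → e = 0.
Clustering(K) = 0/6 = 0.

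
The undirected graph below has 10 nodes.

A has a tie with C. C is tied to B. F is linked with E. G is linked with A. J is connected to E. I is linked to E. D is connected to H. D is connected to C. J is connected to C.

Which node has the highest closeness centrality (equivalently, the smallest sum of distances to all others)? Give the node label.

C

Farness (sum of distances to all others) for each node — A:22, B:24, C:16, D:22, E:22, F:30, G:30, H:30, I:30, J:18.
The smallest farness is 16, for C, so C has the highest closeness.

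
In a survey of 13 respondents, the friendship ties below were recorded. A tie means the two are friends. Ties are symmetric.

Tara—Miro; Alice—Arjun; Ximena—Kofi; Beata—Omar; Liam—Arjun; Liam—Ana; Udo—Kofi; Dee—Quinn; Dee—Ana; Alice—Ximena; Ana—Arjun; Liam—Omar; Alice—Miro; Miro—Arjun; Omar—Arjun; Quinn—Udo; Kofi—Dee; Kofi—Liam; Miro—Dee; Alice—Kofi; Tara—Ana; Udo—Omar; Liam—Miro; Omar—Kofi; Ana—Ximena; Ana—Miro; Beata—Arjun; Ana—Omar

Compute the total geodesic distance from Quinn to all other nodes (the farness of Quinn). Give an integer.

28

Distances from Quinn: Alice:3, Ana:2, Arjun:3, Beata:3, Dee:1, Kofi:2, Liam:3, Miro:2, Omar:2, Tara:3, Udo:1, Ximena:3.
Sum = 3 + 2 + 3 + 3 + 1 + 2 + 3 + 2 + 2 + 3 + 1 + 3 = 28.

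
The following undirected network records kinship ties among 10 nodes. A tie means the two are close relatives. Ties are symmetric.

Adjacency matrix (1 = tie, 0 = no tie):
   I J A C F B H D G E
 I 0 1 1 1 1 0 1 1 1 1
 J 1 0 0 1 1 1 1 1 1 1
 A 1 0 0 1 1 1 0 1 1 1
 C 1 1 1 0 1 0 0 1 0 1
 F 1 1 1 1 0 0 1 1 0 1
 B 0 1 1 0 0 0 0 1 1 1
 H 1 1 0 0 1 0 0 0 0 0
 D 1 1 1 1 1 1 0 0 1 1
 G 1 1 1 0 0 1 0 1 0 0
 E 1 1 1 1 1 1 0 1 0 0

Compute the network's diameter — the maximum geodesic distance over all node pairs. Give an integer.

Eccentricity of each node (its greatest distance to any other): A:2, B:2, C:2, D:2, E:2, F:2, G:2, H:2, I:2, J:2.
The maximum eccentricity is 2, realized for instance by the pair I–B via I – J – B. So the diameter is 2.

2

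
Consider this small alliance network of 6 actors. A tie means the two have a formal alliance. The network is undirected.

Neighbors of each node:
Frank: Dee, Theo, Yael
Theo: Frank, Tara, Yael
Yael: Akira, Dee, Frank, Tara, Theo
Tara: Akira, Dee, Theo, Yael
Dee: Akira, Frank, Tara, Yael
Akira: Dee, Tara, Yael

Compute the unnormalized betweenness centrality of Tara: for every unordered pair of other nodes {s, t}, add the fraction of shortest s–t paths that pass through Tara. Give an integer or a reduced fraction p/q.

5/6

Pairs whose geodesics pass through Tara — Dee–Theo: 1/3; Akira–Theo: 1/2.
All other pairs contribute 0.
Summing the contributions gives betweenness(Tara) = 5/6.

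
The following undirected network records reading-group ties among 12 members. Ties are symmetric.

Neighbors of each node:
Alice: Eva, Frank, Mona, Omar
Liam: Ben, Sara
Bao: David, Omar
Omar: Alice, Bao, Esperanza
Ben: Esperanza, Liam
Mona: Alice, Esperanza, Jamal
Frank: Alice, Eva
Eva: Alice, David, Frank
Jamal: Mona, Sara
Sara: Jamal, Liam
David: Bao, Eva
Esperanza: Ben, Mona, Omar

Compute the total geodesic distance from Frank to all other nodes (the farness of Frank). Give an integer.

Distances from Frank: Alice:1, Bao:3, Ben:4, David:2, Esperanza:3, Eva:1, Jamal:3, Liam:5, Mona:2, Omar:2, Sara:4.
Sum = 1 + 3 + 4 + 2 + 3 + 1 + 3 + 5 + 2 + 2 + 4 = 30.

30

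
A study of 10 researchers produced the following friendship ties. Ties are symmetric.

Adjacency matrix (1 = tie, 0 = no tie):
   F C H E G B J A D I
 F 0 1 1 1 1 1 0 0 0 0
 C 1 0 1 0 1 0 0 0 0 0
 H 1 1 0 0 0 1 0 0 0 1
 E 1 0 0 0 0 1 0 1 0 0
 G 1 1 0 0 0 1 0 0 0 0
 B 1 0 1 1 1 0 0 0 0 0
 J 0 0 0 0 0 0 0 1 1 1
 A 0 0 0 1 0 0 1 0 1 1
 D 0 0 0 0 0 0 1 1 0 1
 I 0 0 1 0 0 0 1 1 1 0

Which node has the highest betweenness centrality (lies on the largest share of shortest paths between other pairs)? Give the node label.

H

Unnormalized betweenness of each node: A:29/5, B:89/30, C:16/15, D:0, E:63/10, F:24/5, G:1/3, H:301/30, I:87/10, J:0.
H has the largest value, 301/30, making it the main broker — the node through which the most shortest paths run.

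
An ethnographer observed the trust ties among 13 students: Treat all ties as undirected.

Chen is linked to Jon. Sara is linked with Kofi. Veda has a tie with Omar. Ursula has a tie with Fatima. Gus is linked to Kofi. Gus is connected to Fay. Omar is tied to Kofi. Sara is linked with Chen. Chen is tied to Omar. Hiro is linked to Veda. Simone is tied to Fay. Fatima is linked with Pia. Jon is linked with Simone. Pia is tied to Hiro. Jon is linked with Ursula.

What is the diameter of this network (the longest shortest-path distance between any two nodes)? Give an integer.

5

Eccentricity of each node (its greatest distance to any other): Chen:4, Fatima:5, Fay:5, Gus:5, Hiro:5, Jon:4, Kofi:5, Omar:4, Pia:5, Sara:5, Simone:5, Ursula:4, Veda:4.
The maximum eccentricity is 5, realized for instance by the pair Fatima–Gus via Fatima – Ursula – Jon – Simone – Fay – Gus. So the diameter is 5.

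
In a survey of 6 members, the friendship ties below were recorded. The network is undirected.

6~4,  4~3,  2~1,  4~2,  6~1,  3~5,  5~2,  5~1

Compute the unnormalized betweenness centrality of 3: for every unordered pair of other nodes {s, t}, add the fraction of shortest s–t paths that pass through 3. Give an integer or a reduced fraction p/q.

Pairs whose geodesics pass through 3 — 5–4: 1/2.
All other pairs contribute 0.
Summing the contributions gives betweenness(3) = 1/2.

1/2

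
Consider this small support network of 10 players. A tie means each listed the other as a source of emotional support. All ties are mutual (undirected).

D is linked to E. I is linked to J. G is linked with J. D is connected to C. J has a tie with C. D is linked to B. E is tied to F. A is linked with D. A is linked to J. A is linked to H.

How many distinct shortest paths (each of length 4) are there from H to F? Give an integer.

The shortest distance is 4, and the only length-4 path is H–A–D–E–F. So there is exactly 1 shortest path.

1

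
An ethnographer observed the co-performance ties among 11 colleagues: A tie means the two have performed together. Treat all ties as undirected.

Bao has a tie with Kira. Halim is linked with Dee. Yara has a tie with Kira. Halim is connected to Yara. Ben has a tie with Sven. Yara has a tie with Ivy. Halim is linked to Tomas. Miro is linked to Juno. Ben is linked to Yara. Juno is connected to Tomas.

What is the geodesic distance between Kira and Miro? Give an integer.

5

One shortest route is Kira – Yara – Halim – Tomas – Juno – Miro, which uses 5 edges, and at distance 4 from Kira we only reach {Juno}, which does not include Miro. So d(Kira,Miro) = 5.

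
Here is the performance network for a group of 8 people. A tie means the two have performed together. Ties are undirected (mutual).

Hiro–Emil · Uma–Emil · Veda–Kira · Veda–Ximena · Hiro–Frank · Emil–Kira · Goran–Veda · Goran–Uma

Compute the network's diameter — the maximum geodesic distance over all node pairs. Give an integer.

5

Eccentricity of each node (its greatest distance to any other): Emil:3, Frank:5, Goran:4, Hiro:4, Kira:3, Uma:3, Veda:4, Ximena:5.
The maximum eccentricity is 5, realized for instance by the pair Frank–Ximena via Frank – Hiro – Emil – Kira – Veda – Ximena. So the diameter is 5.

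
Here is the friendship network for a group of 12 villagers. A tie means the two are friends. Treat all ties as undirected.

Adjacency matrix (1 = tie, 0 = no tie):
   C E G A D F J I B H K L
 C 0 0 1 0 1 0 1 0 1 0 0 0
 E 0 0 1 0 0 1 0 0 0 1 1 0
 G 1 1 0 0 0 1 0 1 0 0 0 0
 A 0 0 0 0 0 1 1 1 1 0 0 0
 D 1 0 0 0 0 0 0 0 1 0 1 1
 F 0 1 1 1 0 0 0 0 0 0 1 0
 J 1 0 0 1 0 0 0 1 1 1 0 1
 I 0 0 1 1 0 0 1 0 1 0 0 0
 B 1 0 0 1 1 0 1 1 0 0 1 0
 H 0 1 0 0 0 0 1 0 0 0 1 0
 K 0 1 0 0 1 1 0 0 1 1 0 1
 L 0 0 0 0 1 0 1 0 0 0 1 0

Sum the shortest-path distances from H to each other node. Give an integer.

Distances from H: A:2, B:2, C:2, D:2, E:1, F:2, G:2, I:2, J:1, K:1, L:2.
Sum = 2 + 2 + 2 + 2 + 1 + 2 + 2 + 2 + 1 + 1 + 2 = 19.

19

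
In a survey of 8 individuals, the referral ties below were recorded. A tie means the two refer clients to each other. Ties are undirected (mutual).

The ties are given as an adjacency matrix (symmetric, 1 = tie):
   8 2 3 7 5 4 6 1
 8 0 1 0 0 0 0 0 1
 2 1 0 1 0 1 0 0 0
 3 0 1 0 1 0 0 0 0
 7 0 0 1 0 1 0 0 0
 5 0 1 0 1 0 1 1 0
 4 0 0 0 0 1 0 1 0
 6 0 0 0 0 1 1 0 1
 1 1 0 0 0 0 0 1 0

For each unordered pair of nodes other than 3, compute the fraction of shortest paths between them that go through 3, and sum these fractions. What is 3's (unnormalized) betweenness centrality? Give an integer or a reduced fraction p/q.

Pairs whose geodesics pass through 3 — 8–7: 1/2; 2–7: 1/2.
All other pairs contribute 0.
Summing the contributions gives betweenness(3) = 1.

1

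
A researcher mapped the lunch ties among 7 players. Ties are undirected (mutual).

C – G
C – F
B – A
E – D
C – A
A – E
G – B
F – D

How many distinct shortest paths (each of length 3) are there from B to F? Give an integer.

The shortest distance is 3. The length-3 paths are: B–G–C–F; B–A–C–F.
That gives 2 distinct shortest paths.

2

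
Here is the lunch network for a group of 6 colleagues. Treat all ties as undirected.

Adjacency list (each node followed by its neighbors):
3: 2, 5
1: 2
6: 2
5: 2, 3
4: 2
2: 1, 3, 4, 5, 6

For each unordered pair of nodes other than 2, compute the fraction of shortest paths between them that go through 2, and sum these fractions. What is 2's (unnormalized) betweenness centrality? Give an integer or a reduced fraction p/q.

9

Pairs whose geodesics pass through 2 — 4–5: 1; 4–3: 1; 4–1: 1; 4–6: 1; 5–1: 1; 5–6: 1; 3–1: 1; 3–6: 1; 1–6: 1.
All other pairs contribute 0.
Summing the contributions gives betweenness(2) = 9.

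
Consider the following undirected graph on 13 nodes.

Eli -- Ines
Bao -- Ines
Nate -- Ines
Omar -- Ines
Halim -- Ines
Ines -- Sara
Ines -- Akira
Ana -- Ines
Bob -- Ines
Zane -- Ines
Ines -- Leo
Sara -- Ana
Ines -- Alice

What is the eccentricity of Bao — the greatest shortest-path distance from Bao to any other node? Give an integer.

2

Distances from Bao: Akira:2, Alice:2, Ana:2, Bob:2, Eli:2, Halim:2, Ines:1, Leo:2, Nate:2, Omar:2, Sara:2, Zane:2.
The largest is 2 (to Leo, Omar, Nate, Alice, Halim, Bob, Ana, Sara, Zane, Akira, and Eli), so the eccentricity of Bao is 2.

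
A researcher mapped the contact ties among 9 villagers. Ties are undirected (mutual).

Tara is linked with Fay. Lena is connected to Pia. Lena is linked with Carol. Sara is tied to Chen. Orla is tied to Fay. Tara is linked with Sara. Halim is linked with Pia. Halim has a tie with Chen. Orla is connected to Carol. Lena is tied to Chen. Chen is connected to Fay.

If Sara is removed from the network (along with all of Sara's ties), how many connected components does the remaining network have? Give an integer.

1

Sara's neighbors (Chen and Tara) remain reachable from one another through other ties, so the rest of the network stays in one piece.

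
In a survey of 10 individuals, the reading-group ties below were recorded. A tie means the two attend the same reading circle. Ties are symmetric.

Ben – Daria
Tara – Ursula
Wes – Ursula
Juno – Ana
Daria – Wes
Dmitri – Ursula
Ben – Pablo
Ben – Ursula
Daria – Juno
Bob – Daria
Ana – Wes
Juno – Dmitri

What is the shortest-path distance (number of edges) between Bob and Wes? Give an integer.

One shortest route is Bob – Daria – Wes, which uses 2 edges, and Bob and Wes are not directly tied, so nothing shorter exists. So d(Bob,Wes) = 2.

2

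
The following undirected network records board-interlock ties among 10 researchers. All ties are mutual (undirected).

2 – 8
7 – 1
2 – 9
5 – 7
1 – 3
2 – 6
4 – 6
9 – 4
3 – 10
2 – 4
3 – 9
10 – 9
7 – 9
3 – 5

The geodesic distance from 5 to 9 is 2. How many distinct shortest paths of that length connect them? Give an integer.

The shortest distance is 2. The length-2 paths are: 5–3–9; 5–7–9.
That gives 2 distinct shortest paths.

2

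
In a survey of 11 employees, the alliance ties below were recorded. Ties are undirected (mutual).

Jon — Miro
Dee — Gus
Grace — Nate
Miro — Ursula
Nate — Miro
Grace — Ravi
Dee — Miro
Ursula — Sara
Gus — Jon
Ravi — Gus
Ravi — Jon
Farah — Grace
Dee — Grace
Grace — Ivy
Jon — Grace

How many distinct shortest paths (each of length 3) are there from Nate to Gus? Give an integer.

The shortest distance is 3. The length-3 paths are: Nate–Grace–Ravi–Gus; Nate–Miro–Dee–Gus; Nate–Grace–Dee–Gus; Nate–Miro–Jon–Gus; Nate–Grace–Jon–Gus.
That gives 5 distinct shortest paths.

5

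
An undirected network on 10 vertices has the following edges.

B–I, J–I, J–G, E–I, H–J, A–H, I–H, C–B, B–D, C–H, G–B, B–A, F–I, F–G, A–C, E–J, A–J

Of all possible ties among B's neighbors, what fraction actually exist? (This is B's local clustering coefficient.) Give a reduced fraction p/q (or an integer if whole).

1/10

B's neighbors: A, C, D, G, and I (k = 5).
Possible neighbor pairs: C(5,2) = 10. Edges among them: A–C → e = 1.
Clustering(B) = 1/10.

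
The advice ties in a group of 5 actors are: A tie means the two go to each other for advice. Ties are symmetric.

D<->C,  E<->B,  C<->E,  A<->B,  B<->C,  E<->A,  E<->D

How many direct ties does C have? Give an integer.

3

C is directly tied to B, D, and E. That is 3 neighbors, so the degree of C is 3.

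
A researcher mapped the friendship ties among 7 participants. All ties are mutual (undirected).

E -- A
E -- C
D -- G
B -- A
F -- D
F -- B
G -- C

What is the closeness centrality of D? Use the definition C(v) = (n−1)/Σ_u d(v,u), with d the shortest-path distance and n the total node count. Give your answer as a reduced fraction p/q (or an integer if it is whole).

1/2

Distances from D: A:3, B:2, C:2, E:3, F:1, G:1. Sum = 12.
n = 7, so closeness = 6/12 = 1/2.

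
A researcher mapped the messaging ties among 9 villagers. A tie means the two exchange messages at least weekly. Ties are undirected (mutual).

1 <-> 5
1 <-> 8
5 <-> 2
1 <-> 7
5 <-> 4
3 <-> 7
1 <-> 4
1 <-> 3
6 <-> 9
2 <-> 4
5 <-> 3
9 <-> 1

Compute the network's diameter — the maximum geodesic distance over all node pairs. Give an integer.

Eccentricity of each node (its greatest distance to any other): 1:2, 2:4, 3:3, 4:3, 5:3, 6:4, 7:3, 8:3, 9:3.
The maximum eccentricity is 4, realized for instance by the pair 6–2 via 6 – 9 – 1 – 4 – 2. So the diameter is 4.

4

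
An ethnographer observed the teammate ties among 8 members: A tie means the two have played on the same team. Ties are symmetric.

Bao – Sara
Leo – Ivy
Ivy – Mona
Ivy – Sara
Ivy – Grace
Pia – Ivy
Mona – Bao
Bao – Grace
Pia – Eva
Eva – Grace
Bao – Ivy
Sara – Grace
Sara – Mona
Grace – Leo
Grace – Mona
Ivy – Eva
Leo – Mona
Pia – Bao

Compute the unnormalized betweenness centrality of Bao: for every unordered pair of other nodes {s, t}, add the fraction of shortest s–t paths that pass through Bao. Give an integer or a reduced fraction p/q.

4/3

Pairs whose geodesics pass through Bao — Sara–Pia: 1/2; Mona–Pia: 1/2; Pia–Grace: 1/3.
All other pairs contribute 0.
Summing the contributions gives betweenness(Bao) = 4/3.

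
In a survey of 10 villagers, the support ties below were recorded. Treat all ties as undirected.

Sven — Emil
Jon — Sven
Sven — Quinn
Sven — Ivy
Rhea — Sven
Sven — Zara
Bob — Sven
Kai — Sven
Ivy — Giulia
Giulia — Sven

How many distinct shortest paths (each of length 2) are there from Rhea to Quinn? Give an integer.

The shortest distance is 2, and the only length-2 path is Rhea–Sven–Quinn. So there is exactly 1 shortest path.

1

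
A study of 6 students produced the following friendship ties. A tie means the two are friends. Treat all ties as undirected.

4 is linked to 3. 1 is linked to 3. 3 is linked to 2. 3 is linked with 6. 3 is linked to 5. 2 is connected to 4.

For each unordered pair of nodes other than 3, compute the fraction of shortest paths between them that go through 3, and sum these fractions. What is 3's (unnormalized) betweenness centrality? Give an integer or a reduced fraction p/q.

9

Pairs whose geodesics pass through 3 — 1–5: 1; 1–6: 1; 1–4: 1; 1–2: 1; 5–6: 1; 5–4: 1; 5–2: 1; 6–4: 1; 6–2: 1.
All other pairs contribute 0.
Summing the contributions gives betweenness(3) = 9.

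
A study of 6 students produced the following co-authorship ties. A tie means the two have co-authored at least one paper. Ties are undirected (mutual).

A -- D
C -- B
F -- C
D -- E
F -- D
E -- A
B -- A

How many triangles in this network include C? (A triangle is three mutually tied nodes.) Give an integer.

0

C's neighbors are B and F, but none of them are tied to each other, so no triangle contains C.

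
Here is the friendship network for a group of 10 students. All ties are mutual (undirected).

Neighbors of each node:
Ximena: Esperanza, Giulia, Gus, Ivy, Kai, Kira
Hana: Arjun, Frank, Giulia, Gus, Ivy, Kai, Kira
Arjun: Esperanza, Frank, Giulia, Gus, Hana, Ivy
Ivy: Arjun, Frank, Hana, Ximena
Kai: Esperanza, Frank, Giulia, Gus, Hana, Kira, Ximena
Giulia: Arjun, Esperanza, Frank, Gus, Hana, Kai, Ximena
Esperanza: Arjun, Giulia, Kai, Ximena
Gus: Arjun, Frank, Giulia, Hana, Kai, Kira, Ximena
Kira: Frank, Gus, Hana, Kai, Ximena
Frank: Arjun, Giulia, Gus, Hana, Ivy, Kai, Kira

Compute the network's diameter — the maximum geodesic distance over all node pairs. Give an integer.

2

Eccentricity of each node (its greatest distance to any other): Arjun:2, Esperanza:2, Frank:2, Giulia:2, Gus:2, Hana:2, Ivy:2, Kai:2, Kira:2, Ximena:2.
The maximum eccentricity is 2, realized for instance by the pair Gus–Esperanza via Gus – Kai – Esperanza. So the diameter is 2.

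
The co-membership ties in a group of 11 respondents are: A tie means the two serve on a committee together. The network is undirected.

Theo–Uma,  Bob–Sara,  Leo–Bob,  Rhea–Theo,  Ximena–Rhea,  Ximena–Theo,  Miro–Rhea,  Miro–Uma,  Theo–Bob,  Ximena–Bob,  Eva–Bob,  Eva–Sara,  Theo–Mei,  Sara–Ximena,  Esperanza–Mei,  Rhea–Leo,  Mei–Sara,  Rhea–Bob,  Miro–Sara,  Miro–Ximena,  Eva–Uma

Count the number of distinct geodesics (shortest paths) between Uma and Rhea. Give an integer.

2

The shortest distance is 2. The length-2 paths are: Uma–Miro–Rhea; Uma–Theo–Rhea.
That gives 2 distinct shortest paths.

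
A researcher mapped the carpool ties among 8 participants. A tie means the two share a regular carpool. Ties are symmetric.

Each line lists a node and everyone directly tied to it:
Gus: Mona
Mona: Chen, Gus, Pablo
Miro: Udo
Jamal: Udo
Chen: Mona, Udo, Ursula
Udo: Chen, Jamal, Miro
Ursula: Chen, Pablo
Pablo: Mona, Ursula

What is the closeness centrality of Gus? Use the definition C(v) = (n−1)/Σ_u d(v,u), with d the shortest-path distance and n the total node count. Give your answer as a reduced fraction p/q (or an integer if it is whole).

Distances from Gus: Chen:2, Jamal:4, Miro:4, Mona:1, Pablo:2, Udo:3, Ursula:3. Sum = 19.
n = 8, so closeness = 7/19.

7/19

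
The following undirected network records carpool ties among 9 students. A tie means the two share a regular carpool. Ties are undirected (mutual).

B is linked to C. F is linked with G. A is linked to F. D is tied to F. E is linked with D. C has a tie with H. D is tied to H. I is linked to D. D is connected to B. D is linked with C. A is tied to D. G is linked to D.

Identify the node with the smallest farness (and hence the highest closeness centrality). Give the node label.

Farness (sum of distances to all others) for each node — A:14, B:14, C:13, D:8, E:15, F:13, G:14, H:14, I:15.
The smallest farness is 8, for D, so D has the highest closeness.

D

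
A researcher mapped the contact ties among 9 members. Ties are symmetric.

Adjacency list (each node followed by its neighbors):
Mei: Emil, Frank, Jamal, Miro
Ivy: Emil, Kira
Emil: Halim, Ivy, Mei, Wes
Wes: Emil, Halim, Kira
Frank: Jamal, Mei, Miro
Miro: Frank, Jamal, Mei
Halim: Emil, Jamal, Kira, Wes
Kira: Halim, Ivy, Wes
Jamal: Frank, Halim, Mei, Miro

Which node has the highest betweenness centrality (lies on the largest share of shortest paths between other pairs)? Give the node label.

Unnormalized betweenness of each node: Emil:95/12, Frank:0, Halim:7, Ivy:7/12, Jamal:23/4, Kira:4/3, Mei:35/6, Miro:0, Wes:7/12.
Emil has the largest value, 95/12, making it the main broker — the node through which the most shortest paths run.

Emil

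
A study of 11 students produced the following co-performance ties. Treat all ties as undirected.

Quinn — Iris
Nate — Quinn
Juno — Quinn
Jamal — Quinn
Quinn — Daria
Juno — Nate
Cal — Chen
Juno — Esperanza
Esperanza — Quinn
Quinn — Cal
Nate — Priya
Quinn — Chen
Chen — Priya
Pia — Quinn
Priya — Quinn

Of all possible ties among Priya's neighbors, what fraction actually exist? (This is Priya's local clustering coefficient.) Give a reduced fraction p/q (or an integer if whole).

Priya's neighbors: Chen, Nate, and Quinn (k = 3).
Possible neighbor pairs: C(3,2) = 3. Edges among them: Chen–Quinn, Nate–Quinn → e = 2.
Clustering(Priya) = 2/3.

2/3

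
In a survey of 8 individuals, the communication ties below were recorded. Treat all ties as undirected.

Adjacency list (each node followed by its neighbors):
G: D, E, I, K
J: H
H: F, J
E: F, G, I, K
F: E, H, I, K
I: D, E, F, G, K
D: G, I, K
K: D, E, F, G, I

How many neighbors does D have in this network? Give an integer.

D is directly tied to G, I, and K. That is 3 neighbors, so the degree of D is 3.

3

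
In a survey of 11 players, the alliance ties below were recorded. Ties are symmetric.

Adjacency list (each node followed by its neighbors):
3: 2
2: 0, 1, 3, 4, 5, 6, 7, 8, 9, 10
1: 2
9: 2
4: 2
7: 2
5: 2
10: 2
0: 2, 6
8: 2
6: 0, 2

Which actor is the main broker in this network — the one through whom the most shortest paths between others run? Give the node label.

2

Unnormalized betweenness of each node: 0:0, 1:0, 2:44, 3:0, 4:0, 5:0, 6:0, 7:0, 8:0, 9:0, 10:0.
2 has the largest value, 44, making it the main broker — the node through which the most shortest paths run.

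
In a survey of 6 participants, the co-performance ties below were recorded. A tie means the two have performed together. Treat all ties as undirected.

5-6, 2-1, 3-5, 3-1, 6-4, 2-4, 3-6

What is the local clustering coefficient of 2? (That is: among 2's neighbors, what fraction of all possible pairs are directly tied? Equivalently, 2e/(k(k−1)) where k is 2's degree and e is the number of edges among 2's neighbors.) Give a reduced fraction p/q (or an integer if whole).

0

2's neighbors: 1 and 4 (k = 2).
Possible neighbor pairs: C(2,2) = 1. Edges among them: none → e = 0.
Clustering(2) = 0/1.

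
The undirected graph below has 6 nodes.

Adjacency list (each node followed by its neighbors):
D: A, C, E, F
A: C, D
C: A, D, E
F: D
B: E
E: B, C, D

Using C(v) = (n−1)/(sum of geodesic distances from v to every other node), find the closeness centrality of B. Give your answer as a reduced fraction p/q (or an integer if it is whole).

Distances from B: A:3, C:2, D:2, E:1, F:3. Sum = 11.
n = 6, so closeness = 5/11.

5/11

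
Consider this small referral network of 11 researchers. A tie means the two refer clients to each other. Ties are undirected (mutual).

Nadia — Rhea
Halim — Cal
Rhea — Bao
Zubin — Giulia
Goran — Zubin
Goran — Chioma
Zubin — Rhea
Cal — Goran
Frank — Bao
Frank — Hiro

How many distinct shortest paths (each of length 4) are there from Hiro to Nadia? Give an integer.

1

The shortest distance is 4, and the only length-4 path is Hiro–Frank–Bao–Rhea–Nadia. So there is exactly 1 shortest path.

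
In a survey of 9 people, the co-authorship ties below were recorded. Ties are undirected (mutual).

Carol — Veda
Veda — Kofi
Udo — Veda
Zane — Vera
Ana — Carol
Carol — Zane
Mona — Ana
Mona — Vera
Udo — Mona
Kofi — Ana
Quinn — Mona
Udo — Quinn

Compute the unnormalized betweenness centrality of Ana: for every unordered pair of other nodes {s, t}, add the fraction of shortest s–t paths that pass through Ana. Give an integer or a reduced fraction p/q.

5

Pairs whose geodesics pass through Ana — Vera–Kofi: 1; Carol–Kofi: 1/2; Carol–Quinn: 1/2; Carol–Mona: 1; Kofi–Zane: 1/2; Kofi–Quinn: 1/2; Kofi–Mona: 1.
All other pairs contribute 0.
Summing the contributions gives betweenness(Ana) = 5.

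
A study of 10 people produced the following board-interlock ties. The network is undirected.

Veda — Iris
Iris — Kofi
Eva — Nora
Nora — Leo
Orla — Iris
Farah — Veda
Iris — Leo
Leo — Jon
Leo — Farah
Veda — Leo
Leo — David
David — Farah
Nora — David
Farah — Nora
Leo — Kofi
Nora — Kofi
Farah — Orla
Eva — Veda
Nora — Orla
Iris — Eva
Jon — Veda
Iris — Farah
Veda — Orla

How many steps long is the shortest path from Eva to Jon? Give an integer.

One shortest route is Eva – Veda – Jon, which uses 2 edges, and Eva and Jon are not directly tied, so nothing shorter exists. So d(Eva,Jon) = 2.

2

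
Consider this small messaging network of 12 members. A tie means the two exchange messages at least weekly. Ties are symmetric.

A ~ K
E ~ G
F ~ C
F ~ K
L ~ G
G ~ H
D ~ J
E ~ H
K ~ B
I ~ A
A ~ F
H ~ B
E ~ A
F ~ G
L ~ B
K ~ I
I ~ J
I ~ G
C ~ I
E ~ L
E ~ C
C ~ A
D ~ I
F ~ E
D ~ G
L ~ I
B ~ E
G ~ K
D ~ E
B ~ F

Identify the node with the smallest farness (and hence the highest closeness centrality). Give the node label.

E

Farness (sum of distances to all others) for each node — A:17, B:18, C:18, D:18, E:14, F:17, G:15, H:20, I:15, J:23, K:17, L:18.
The smallest farness is 14, for E, so E has the highest closeness.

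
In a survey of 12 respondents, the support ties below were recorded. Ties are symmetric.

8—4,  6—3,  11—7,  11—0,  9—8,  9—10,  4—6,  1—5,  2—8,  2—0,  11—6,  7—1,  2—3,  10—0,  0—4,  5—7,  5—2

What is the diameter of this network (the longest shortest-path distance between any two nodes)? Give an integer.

Eccentricity of each node (its greatest distance to any other): 0:3, 1:4, 2:2, 3:3, 4:4, 5:3, 6:3, 7:4, 8:3, 9:4, 10:4, 11:3.
The maximum eccentricity is 4, realized for instance by the pair 9–7 via 9 – 10 – 0 – 11 – 7. So the diameter is 4.

4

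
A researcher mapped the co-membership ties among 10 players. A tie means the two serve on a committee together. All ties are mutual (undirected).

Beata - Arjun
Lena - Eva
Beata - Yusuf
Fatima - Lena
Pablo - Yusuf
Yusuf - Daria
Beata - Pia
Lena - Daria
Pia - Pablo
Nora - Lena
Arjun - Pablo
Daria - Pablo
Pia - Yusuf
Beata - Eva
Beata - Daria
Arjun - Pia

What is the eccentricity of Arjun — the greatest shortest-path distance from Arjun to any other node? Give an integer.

4

Distances from Arjun: Beata:1, Daria:2, Eva:2, Fatima:4, Lena:3, Nora:4, Pablo:1, Pia:1, Yusuf:2.
The largest is 4 (to Nora and Fatima), so the eccentricity of Arjun is 4.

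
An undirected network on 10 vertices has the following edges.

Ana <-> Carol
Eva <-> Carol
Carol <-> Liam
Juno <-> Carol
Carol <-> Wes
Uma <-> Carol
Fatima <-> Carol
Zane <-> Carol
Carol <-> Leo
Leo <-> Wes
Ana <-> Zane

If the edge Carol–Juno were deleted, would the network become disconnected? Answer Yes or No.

Without the Carol–Juno edge there is no alternate route between Carol and Juno, so the network disconnects. It is a bridge.

Yes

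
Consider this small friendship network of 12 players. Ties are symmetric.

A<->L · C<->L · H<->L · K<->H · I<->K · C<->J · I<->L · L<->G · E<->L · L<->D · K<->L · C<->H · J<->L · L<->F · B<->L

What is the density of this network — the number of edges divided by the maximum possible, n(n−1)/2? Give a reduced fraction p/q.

There are 15 edges and 12 nodes, so the maximum possible is C(12,2) = 66.
Density = 15/66 = 5/22.

5/22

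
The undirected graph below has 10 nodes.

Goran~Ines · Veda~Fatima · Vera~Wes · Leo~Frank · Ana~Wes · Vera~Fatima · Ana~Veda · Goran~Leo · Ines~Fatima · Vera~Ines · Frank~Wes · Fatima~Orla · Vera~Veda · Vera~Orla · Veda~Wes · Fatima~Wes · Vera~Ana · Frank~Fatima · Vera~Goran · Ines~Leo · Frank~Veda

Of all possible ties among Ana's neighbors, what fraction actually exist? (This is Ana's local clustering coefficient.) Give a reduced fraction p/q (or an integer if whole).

Ana's neighbors: Veda, Vera, and Wes (k = 3).
Possible neighbor pairs: C(3,2) = 3. Edges among them: Veda–Vera, Veda–Wes, Vera–Wes → e = 3.
Clustering(Ana) = 3/3 = 1.

1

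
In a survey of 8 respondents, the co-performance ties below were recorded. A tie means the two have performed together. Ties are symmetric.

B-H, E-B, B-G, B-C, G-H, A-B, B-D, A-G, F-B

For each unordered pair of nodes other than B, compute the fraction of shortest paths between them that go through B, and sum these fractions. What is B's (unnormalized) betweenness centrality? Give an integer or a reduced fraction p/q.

37/2

Pairs whose geodesics pass through B — F–D: 1; F–G: 1; F–E: 1; F–A: 1; F–C: 1; F–H: 1; D–G: 1; D–E: 1; D–A: 1; D–C: 1; D–H: 1; G–E: 1; G–C: 1; E–A: 1 … (+5 more pairs).
All other pairs contribute 0.
Summing the contributions gives betweenness(B) = 37/2.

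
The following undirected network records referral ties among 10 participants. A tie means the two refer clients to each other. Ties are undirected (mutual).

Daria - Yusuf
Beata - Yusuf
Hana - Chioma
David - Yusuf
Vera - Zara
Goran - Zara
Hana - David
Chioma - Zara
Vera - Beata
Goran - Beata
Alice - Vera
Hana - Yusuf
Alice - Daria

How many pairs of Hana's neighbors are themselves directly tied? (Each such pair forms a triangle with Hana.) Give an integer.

1

Hana's neighbors: Chioma, David, and Yusuf.
Neighbor pairs that are themselves tied: Hana–David–Yusuf. Each forms one triangle with Hana, for 1 in total.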